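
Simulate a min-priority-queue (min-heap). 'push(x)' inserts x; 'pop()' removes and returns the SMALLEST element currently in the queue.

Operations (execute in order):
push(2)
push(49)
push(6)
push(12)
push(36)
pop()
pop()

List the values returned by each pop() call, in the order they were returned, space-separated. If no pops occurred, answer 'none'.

push(2): heap contents = [2]
push(49): heap contents = [2, 49]
push(6): heap contents = [2, 6, 49]
push(12): heap contents = [2, 6, 12, 49]
push(36): heap contents = [2, 6, 12, 36, 49]
pop() → 2: heap contents = [6, 12, 36, 49]
pop() → 6: heap contents = [12, 36, 49]

Answer: 2 6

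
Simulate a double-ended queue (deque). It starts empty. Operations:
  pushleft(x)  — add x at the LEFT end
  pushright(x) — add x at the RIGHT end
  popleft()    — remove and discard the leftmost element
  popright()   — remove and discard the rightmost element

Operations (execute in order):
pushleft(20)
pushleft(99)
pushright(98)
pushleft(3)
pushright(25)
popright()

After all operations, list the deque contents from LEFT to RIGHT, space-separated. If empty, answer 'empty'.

pushleft(20): [20]
pushleft(99): [99, 20]
pushright(98): [99, 20, 98]
pushleft(3): [3, 99, 20, 98]
pushright(25): [3, 99, 20, 98, 25]
popright(): [3, 99, 20, 98]

Answer: 3 99 20 98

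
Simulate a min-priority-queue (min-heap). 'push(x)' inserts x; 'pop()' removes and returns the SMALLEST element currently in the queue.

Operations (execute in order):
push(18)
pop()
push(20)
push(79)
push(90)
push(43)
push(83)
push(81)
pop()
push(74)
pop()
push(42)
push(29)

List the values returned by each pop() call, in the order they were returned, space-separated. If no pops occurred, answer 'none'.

push(18): heap contents = [18]
pop() → 18: heap contents = []
push(20): heap contents = [20]
push(79): heap contents = [20, 79]
push(90): heap contents = [20, 79, 90]
push(43): heap contents = [20, 43, 79, 90]
push(83): heap contents = [20, 43, 79, 83, 90]
push(81): heap contents = [20, 43, 79, 81, 83, 90]
pop() → 20: heap contents = [43, 79, 81, 83, 90]
push(74): heap contents = [43, 74, 79, 81, 83, 90]
pop() → 43: heap contents = [74, 79, 81, 83, 90]
push(42): heap contents = [42, 74, 79, 81, 83, 90]
push(29): heap contents = [29, 42, 74, 79, 81, 83, 90]

Answer: 18 20 43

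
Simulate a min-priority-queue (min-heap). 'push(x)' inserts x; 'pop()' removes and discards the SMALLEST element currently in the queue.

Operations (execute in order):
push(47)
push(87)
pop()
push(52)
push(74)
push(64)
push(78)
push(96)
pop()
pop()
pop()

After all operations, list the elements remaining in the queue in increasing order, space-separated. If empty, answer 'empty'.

Answer: 78 87 96

Derivation:
push(47): heap contents = [47]
push(87): heap contents = [47, 87]
pop() → 47: heap contents = [87]
push(52): heap contents = [52, 87]
push(74): heap contents = [52, 74, 87]
push(64): heap contents = [52, 64, 74, 87]
push(78): heap contents = [52, 64, 74, 78, 87]
push(96): heap contents = [52, 64, 74, 78, 87, 96]
pop() → 52: heap contents = [64, 74, 78, 87, 96]
pop() → 64: heap contents = [74, 78, 87, 96]
pop() → 74: heap contents = [78, 87, 96]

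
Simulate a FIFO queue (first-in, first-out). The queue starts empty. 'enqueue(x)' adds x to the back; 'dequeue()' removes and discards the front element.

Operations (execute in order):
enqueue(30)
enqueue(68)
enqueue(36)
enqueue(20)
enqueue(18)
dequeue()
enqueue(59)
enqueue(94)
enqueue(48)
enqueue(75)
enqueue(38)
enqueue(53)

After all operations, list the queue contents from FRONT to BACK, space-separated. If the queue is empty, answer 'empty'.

Answer: 68 36 20 18 59 94 48 75 38 53

Derivation:
enqueue(30): [30]
enqueue(68): [30, 68]
enqueue(36): [30, 68, 36]
enqueue(20): [30, 68, 36, 20]
enqueue(18): [30, 68, 36, 20, 18]
dequeue(): [68, 36, 20, 18]
enqueue(59): [68, 36, 20, 18, 59]
enqueue(94): [68, 36, 20, 18, 59, 94]
enqueue(48): [68, 36, 20, 18, 59, 94, 48]
enqueue(75): [68, 36, 20, 18, 59, 94, 48, 75]
enqueue(38): [68, 36, 20, 18, 59, 94, 48, 75, 38]
enqueue(53): [68, 36, 20, 18, 59, 94, 48, 75, 38, 53]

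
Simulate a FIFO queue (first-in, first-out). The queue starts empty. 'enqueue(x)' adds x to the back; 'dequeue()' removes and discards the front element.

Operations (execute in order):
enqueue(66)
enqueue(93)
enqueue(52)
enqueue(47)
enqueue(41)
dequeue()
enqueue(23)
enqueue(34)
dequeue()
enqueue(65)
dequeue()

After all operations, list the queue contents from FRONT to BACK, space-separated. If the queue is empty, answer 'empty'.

enqueue(66): [66]
enqueue(93): [66, 93]
enqueue(52): [66, 93, 52]
enqueue(47): [66, 93, 52, 47]
enqueue(41): [66, 93, 52, 47, 41]
dequeue(): [93, 52, 47, 41]
enqueue(23): [93, 52, 47, 41, 23]
enqueue(34): [93, 52, 47, 41, 23, 34]
dequeue(): [52, 47, 41, 23, 34]
enqueue(65): [52, 47, 41, 23, 34, 65]
dequeue(): [47, 41, 23, 34, 65]

Answer: 47 41 23 34 65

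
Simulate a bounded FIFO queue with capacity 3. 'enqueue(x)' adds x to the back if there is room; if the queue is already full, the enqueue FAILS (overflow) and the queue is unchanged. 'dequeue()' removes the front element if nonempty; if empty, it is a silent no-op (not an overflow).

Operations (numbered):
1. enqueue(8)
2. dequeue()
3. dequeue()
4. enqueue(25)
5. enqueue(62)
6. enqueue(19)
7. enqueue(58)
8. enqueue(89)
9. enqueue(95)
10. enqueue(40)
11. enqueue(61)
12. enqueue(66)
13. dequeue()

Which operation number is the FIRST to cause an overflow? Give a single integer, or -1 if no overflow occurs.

1. enqueue(8): size=1
2. dequeue(): size=0
3. dequeue(): empty, no-op, size=0
4. enqueue(25): size=1
5. enqueue(62): size=2
6. enqueue(19): size=3
7. enqueue(58): size=3=cap → OVERFLOW (fail)
8. enqueue(89): size=3=cap → OVERFLOW (fail)
9. enqueue(95): size=3=cap → OVERFLOW (fail)
10. enqueue(40): size=3=cap → OVERFLOW (fail)
11. enqueue(61): size=3=cap → OVERFLOW (fail)
12. enqueue(66): size=3=cap → OVERFLOW (fail)
13. dequeue(): size=2

Answer: 7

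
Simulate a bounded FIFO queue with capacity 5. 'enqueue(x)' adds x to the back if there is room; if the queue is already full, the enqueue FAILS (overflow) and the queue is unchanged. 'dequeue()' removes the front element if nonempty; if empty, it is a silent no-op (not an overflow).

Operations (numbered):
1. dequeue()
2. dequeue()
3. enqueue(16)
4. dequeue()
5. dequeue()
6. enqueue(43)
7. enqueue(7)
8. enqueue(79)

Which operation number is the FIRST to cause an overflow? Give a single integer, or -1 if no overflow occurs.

1. dequeue(): empty, no-op, size=0
2. dequeue(): empty, no-op, size=0
3. enqueue(16): size=1
4. dequeue(): size=0
5. dequeue(): empty, no-op, size=0
6. enqueue(43): size=1
7. enqueue(7): size=2
8. enqueue(79): size=3

Answer: -1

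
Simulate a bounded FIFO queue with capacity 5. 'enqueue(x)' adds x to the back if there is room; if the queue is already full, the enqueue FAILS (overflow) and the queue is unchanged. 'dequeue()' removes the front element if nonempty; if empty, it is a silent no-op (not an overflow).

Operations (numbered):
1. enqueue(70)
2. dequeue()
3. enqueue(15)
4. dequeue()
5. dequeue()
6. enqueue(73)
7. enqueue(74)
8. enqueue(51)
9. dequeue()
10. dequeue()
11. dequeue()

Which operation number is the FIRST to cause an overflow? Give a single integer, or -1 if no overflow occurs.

1. enqueue(70): size=1
2. dequeue(): size=0
3. enqueue(15): size=1
4. dequeue(): size=0
5. dequeue(): empty, no-op, size=0
6. enqueue(73): size=1
7. enqueue(74): size=2
8. enqueue(51): size=3
9. dequeue(): size=2
10. dequeue(): size=1
11. dequeue(): size=0

Answer: -1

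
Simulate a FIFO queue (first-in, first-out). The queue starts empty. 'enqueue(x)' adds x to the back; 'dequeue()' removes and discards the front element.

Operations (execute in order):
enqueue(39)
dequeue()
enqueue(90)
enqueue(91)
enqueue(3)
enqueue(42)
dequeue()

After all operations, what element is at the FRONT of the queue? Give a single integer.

enqueue(39): queue = [39]
dequeue(): queue = []
enqueue(90): queue = [90]
enqueue(91): queue = [90, 91]
enqueue(3): queue = [90, 91, 3]
enqueue(42): queue = [90, 91, 3, 42]
dequeue(): queue = [91, 3, 42]

Answer: 91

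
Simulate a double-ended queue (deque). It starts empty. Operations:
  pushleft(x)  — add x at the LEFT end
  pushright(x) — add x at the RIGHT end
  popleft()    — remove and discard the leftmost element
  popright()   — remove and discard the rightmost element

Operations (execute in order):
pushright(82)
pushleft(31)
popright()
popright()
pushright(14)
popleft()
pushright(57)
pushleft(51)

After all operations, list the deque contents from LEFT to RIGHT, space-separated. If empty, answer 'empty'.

pushright(82): [82]
pushleft(31): [31, 82]
popright(): [31]
popright(): []
pushright(14): [14]
popleft(): []
pushright(57): [57]
pushleft(51): [51, 57]

Answer: 51 57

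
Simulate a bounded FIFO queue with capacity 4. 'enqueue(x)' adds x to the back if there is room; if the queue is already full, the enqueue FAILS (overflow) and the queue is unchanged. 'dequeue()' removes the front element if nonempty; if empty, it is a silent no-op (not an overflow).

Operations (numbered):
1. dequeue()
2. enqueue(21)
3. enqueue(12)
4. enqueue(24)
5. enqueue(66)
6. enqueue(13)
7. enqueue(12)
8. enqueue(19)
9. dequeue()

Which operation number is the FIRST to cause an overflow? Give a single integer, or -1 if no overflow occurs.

1. dequeue(): empty, no-op, size=0
2. enqueue(21): size=1
3. enqueue(12): size=2
4. enqueue(24): size=3
5. enqueue(66): size=4
6. enqueue(13): size=4=cap → OVERFLOW (fail)
7. enqueue(12): size=4=cap → OVERFLOW (fail)
8. enqueue(19): size=4=cap → OVERFLOW (fail)
9. dequeue(): size=3

Answer: 6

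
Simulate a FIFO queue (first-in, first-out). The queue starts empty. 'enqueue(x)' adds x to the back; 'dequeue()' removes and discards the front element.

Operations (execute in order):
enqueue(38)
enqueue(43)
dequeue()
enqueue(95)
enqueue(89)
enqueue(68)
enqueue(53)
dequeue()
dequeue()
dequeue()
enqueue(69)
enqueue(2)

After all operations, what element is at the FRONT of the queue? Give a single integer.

enqueue(38): queue = [38]
enqueue(43): queue = [38, 43]
dequeue(): queue = [43]
enqueue(95): queue = [43, 95]
enqueue(89): queue = [43, 95, 89]
enqueue(68): queue = [43, 95, 89, 68]
enqueue(53): queue = [43, 95, 89, 68, 53]
dequeue(): queue = [95, 89, 68, 53]
dequeue(): queue = [89, 68, 53]
dequeue(): queue = [68, 53]
enqueue(69): queue = [68, 53, 69]
enqueue(2): queue = [68, 53, 69, 2]

Answer: 68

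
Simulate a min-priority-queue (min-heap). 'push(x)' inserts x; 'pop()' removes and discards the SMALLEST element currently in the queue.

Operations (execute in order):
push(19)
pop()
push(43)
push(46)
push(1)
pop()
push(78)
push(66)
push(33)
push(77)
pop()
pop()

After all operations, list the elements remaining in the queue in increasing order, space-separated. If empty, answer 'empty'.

Answer: 46 66 77 78

Derivation:
push(19): heap contents = [19]
pop() → 19: heap contents = []
push(43): heap contents = [43]
push(46): heap contents = [43, 46]
push(1): heap contents = [1, 43, 46]
pop() → 1: heap contents = [43, 46]
push(78): heap contents = [43, 46, 78]
push(66): heap contents = [43, 46, 66, 78]
push(33): heap contents = [33, 43, 46, 66, 78]
push(77): heap contents = [33, 43, 46, 66, 77, 78]
pop() → 33: heap contents = [43, 46, 66, 77, 78]
pop() → 43: heap contents = [46, 66, 77, 78]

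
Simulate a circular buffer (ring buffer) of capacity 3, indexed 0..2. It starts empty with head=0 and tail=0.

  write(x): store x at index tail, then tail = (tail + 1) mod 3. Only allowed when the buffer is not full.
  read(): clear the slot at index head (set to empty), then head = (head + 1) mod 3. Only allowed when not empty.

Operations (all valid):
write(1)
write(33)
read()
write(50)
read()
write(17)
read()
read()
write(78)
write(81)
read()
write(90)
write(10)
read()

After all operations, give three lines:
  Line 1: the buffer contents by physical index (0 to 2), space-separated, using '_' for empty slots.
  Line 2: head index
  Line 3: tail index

Answer: 90 10 _
0
2

Derivation:
write(1): buf=[1 _ _], head=0, tail=1, size=1
write(33): buf=[1 33 _], head=0, tail=2, size=2
read(): buf=[_ 33 _], head=1, tail=2, size=1
write(50): buf=[_ 33 50], head=1, tail=0, size=2
read(): buf=[_ _ 50], head=2, tail=0, size=1
write(17): buf=[17 _ 50], head=2, tail=1, size=2
read(): buf=[17 _ _], head=0, tail=1, size=1
read(): buf=[_ _ _], head=1, tail=1, size=0
write(78): buf=[_ 78 _], head=1, tail=2, size=1
write(81): buf=[_ 78 81], head=1, tail=0, size=2
read(): buf=[_ _ 81], head=2, tail=0, size=1
write(90): buf=[90 _ 81], head=2, tail=1, size=2
write(10): buf=[90 10 81], head=2, tail=2, size=3
read(): buf=[90 10 _], head=0, tail=2, size=2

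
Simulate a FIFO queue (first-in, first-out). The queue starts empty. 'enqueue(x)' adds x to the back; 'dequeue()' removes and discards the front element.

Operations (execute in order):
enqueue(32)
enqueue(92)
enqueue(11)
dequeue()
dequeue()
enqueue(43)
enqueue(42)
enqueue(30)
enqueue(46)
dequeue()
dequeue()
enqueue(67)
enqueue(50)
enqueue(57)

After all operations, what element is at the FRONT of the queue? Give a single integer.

Answer: 42

Derivation:
enqueue(32): queue = [32]
enqueue(92): queue = [32, 92]
enqueue(11): queue = [32, 92, 11]
dequeue(): queue = [92, 11]
dequeue(): queue = [11]
enqueue(43): queue = [11, 43]
enqueue(42): queue = [11, 43, 42]
enqueue(30): queue = [11, 43, 42, 30]
enqueue(46): queue = [11, 43, 42, 30, 46]
dequeue(): queue = [43, 42, 30, 46]
dequeue(): queue = [42, 30, 46]
enqueue(67): queue = [42, 30, 46, 67]
enqueue(50): queue = [42, 30, 46, 67, 50]
enqueue(57): queue = [42, 30, 46, 67, 50, 57]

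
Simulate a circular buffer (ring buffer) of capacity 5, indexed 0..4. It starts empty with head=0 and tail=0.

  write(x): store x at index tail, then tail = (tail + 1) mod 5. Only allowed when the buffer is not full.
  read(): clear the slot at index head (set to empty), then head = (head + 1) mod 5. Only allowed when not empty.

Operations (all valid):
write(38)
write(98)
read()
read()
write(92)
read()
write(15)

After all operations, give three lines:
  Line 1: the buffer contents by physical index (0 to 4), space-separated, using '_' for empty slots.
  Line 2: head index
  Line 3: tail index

write(38): buf=[38 _ _ _ _], head=0, tail=1, size=1
write(98): buf=[38 98 _ _ _], head=0, tail=2, size=2
read(): buf=[_ 98 _ _ _], head=1, tail=2, size=1
read(): buf=[_ _ _ _ _], head=2, tail=2, size=0
write(92): buf=[_ _ 92 _ _], head=2, tail=3, size=1
read(): buf=[_ _ _ _ _], head=3, tail=3, size=0
write(15): buf=[_ _ _ 15 _], head=3, tail=4, size=1

Answer: _ _ _ 15 _
3
4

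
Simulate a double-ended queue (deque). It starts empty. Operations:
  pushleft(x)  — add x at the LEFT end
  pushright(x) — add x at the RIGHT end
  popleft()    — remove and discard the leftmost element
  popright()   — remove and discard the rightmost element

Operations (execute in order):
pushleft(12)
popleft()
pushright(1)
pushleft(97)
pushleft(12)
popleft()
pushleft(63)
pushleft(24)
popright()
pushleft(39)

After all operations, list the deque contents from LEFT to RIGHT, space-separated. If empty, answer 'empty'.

Answer: 39 24 63 97

Derivation:
pushleft(12): [12]
popleft(): []
pushright(1): [1]
pushleft(97): [97, 1]
pushleft(12): [12, 97, 1]
popleft(): [97, 1]
pushleft(63): [63, 97, 1]
pushleft(24): [24, 63, 97, 1]
popright(): [24, 63, 97]
pushleft(39): [39, 24, 63, 97]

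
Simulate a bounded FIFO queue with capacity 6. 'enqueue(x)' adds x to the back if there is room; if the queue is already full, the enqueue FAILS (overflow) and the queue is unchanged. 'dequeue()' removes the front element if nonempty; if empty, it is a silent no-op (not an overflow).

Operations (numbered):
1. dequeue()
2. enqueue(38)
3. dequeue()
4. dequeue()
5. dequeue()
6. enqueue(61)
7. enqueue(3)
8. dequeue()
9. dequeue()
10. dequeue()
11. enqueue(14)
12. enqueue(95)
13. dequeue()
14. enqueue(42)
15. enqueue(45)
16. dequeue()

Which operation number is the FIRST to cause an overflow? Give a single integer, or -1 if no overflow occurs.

1. dequeue(): empty, no-op, size=0
2. enqueue(38): size=1
3. dequeue(): size=0
4. dequeue(): empty, no-op, size=0
5. dequeue(): empty, no-op, size=0
6. enqueue(61): size=1
7. enqueue(3): size=2
8. dequeue(): size=1
9. dequeue(): size=0
10. dequeue(): empty, no-op, size=0
11. enqueue(14): size=1
12. enqueue(95): size=2
13. dequeue(): size=1
14. enqueue(42): size=2
15. enqueue(45): size=3
16. dequeue(): size=2

Answer: -1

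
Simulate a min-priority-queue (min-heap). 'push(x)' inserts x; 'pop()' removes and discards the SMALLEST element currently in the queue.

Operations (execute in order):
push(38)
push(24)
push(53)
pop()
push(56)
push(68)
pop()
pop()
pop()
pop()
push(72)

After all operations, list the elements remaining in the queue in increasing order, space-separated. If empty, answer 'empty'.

push(38): heap contents = [38]
push(24): heap contents = [24, 38]
push(53): heap contents = [24, 38, 53]
pop() → 24: heap contents = [38, 53]
push(56): heap contents = [38, 53, 56]
push(68): heap contents = [38, 53, 56, 68]
pop() → 38: heap contents = [53, 56, 68]
pop() → 53: heap contents = [56, 68]
pop() → 56: heap contents = [68]
pop() → 68: heap contents = []
push(72): heap contents = [72]

Answer: 72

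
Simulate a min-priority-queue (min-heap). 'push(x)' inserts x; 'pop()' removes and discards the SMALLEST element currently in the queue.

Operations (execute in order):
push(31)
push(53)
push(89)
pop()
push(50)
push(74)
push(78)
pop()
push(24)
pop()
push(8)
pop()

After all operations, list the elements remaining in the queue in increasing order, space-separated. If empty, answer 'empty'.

Answer: 53 74 78 89

Derivation:
push(31): heap contents = [31]
push(53): heap contents = [31, 53]
push(89): heap contents = [31, 53, 89]
pop() → 31: heap contents = [53, 89]
push(50): heap contents = [50, 53, 89]
push(74): heap contents = [50, 53, 74, 89]
push(78): heap contents = [50, 53, 74, 78, 89]
pop() → 50: heap contents = [53, 74, 78, 89]
push(24): heap contents = [24, 53, 74, 78, 89]
pop() → 24: heap contents = [53, 74, 78, 89]
push(8): heap contents = [8, 53, 74, 78, 89]
pop() → 8: heap contents = [53, 74, 78, 89]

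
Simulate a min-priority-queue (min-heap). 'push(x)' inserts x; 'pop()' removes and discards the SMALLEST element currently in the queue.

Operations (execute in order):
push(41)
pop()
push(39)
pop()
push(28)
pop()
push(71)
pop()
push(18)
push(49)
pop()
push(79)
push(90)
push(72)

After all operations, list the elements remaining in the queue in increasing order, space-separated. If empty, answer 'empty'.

Answer: 49 72 79 90

Derivation:
push(41): heap contents = [41]
pop() → 41: heap contents = []
push(39): heap contents = [39]
pop() → 39: heap contents = []
push(28): heap contents = [28]
pop() → 28: heap contents = []
push(71): heap contents = [71]
pop() → 71: heap contents = []
push(18): heap contents = [18]
push(49): heap contents = [18, 49]
pop() → 18: heap contents = [49]
push(79): heap contents = [49, 79]
push(90): heap contents = [49, 79, 90]
push(72): heap contents = [49, 72, 79, 90]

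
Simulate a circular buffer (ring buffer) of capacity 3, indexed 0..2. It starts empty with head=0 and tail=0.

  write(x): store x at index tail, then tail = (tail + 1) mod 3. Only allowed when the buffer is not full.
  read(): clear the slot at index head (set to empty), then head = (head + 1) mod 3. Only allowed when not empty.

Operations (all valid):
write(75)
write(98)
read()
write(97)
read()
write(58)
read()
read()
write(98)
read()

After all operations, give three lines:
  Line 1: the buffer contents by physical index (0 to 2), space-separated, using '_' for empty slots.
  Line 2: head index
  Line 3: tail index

write(75): buf=[75 _ _], head=0, tail=1, size=1
write(98): buf=[75 98 _], head=0, tail=2, size=2
read(): buf=[_ 98 _], head=1, tail=2, size=1
write(97): buf=[_ 98 97], head=1, tail=0, size=2
read(): buf=[_ _ 97], head=2, tail=0, size=1
write(58): buf=[58 _ 97], head=2, tail=1, size=2
read(): buf=[58 _ _], head=0, tail=1, size=1
read(): buf=[_ _ _], head=1, tail=1, size=0
write(98): buf=[_ 98 _], head=1, tail=2, size=1
read(): buf=[_ _ _], head=2, tail=2, size=0

Answer: _ _ _
2
2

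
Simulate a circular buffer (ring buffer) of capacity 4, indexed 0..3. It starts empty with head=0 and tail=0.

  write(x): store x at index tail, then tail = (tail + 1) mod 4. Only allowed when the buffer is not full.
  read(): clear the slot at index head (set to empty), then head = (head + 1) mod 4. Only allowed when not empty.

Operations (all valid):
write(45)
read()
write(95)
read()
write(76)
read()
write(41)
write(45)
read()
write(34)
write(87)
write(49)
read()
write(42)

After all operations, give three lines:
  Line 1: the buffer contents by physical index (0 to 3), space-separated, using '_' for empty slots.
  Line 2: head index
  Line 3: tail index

Answer: 42 34 87 49
1
1

Derivation:
write(45): buf=[45 _ _ _], head=0, tail=1, size=1
read(): buf=[_ _ _ _], head=1, tail=1, size=0
write(95): buf=[_ 95 _ _], head=1, tail=2, size=1
read(): buf=[_ _ _ _], head=2, tail=2, size=0
write(76): buf=[_ _ 76 _], head=2, tail=3, size=1
read(): buf=[_ _ _ _], head=3, tail=3, size=0
write(41): buf=[_ _ _ 41], head=3, tail=0, size=1
write(45): buf=[45 _ _ 41], head=3, tail=1, size=2
read(): buf=[45 _ _ _], head=0, tail=1, size=1
write(34): buf=[45 34 _ _], head=0, tail=2, size=2
write(87): buf=[45 34 87 _], head=0, tail=3, size=3
write(49): buf=[45 34 87 49], head=0, tail=0, size=4
read(): buf=[_ 34 87 49], head=1, tail=0, size=3
write(42): buf=[42 34 87 49], head=1, tail=1, size=4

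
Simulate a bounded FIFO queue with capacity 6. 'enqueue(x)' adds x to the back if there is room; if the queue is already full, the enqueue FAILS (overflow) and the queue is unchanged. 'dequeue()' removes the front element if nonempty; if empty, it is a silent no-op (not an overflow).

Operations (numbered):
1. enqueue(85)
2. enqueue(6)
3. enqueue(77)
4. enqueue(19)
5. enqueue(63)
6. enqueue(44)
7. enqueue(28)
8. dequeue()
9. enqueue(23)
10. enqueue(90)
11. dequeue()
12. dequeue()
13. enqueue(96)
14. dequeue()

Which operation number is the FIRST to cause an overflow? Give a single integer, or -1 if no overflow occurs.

1. enqueue(85): size=1
2. enqueue(6): size=2
3. enqueue(77): size=3
4. enqueue(19): size=4
5. enqueue(63): size=5
6. enqueue(44): size=6
7. enqueue(28): size=6=cap → OVERFLOW (fail)
8. dequeue(): size=5
9. enqueue(23): size=6
10. enqueue(90): size=6=cap → OVERFLOW (fail)
11. dequeue(): size=5
12. dequeue(): size=4
13. enqueue(96): size=5
14. dequeue(): size=4

Answer: 7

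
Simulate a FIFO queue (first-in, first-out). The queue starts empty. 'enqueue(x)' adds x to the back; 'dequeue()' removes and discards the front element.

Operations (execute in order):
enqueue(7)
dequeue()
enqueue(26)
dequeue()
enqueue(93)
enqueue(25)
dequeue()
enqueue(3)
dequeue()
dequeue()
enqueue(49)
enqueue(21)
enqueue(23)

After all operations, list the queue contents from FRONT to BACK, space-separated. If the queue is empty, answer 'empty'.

Answer: 49 21 23

Derivation:
enqueue(7): [7]
dequeue(): []
enqueue(26): [26]
dequeue(): []
enqueue(93): [93]
enqueue(25): [93, 25]
dequeue(): [25]
enqueue(3): [25, 3]
dequeue(): [3]
dequeue(): []
enqueue(49): [49]
enqueue(21): [49, 21]
enqueue(23): [49, 21, 23]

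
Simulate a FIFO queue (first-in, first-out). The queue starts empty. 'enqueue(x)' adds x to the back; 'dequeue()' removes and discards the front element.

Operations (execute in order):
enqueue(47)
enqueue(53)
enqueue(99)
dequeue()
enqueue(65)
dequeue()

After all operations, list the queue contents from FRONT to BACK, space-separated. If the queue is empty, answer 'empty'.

Answer: 99 65

Derivation:
enqueue(47): [47]
enqueue(53): [47, 53]
enqueue(99): [47, 53, 99]
dequeue(): [53, 99]
enqueue(65): [53, 99, 65]
dequeue(): [99, 65]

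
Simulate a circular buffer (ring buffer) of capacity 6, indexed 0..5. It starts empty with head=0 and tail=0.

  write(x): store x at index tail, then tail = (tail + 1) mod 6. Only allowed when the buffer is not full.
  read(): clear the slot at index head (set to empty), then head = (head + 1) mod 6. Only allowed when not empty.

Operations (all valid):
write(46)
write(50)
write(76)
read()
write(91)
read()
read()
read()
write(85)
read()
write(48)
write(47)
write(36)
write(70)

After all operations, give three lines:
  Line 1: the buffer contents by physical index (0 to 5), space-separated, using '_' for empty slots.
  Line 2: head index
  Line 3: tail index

write(46): buf=[46 _ _ _ _ _], head=0, tail=1, size=1
write(50): buf=[46 50 _ _ _ _], head=0, tail=2, size=2
write(76): buf=[46 50 76 _ _ _], head=0, tail=3, size=3
read(): buf=[_ 50 76 _ _ _], head=1, tail=3, size=2
write(91): buf=[_ 50 76 91 _ _], head=1, tail=4, size=3
read(): buf=[_ _ 76 91 _ _], head=2, tail=4, size=2
read(): buf=[_ _ _ 91 _ _], head=3, tail=4, size=1
read(): buf=[_ _ _ _ _ _], head=4, tail=4, size=0
write(85): buf=[_ _ _ _ 85 _], head=4, tail=5, size=1
read(): buf=[_ _ _ _ _ _], head=5, tail=5, size=0
write(48): buf=[_ _ _ _ _ 48], head=5, tail=0, size=1
write(47): buf=[47 _ _ _ _ 48], head=5, tail=1, size=2
write(36): buf=[47 36 _ _ _ 48], head=5, tail=2, size=3
write(70): buf=[47 36 70 _ _ 48], head=5, tail=3, size=4

Answer: 47 36 70 _ _ 48
5
3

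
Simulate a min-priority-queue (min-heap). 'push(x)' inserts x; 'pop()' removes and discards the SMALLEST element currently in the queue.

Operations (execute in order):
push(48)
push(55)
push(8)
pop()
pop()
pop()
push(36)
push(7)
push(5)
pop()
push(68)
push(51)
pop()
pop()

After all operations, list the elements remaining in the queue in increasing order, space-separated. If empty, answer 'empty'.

Answer: 51 68

Derivation:
push(48): heap contents = [48]
push(55): heap contents = [48, 55]
push(8): heap contents = [8, 48, 55]
pop() → 8: heap contents = [48, 55]
pop() → 48: heap contents = [55]
pop() → 55: heap contents = []
push(36): heap contents = [36]
push(7): heap contents = [7, 36]
push(5): heap contents = [5, 7, 36]
pop() → 5: heap contents = [7, 36]
push(68): heap contents = [7, 36, 68]
push(51): heap contents = [7, 36, 51, 68]
pop() → 7: heap contents = [36, 51, 68]
pop() → 36: heap contents = [51, 68]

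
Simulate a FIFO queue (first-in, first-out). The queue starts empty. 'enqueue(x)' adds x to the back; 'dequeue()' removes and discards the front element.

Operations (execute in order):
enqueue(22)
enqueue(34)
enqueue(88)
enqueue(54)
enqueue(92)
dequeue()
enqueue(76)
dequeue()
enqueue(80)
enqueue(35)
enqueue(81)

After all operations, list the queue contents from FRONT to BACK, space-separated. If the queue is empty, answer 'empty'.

Answer: 88 54 92 76 80 35 81

Derivation:
enqueue(22): [22]
enqueue(34): [22, 34]
enqueue(88): [22, 34, 88]
enqueue(54): [22, 34, 88, 54]
enqueue(92): [22, 34, 88, 54, 92]
dequeue(): [34, 88, 54, 92]
enqueue(76): [34, 88, 54, 92, 76]
dequeue(): [88, 54, 92, 76]
enqueue(80): [88, 54, 92, 76, 80]
enqueue(35): [88, 54, 92, 76, 80, 35]
enqueue(81): [88, 54, 92, 76, 80, 35, 81]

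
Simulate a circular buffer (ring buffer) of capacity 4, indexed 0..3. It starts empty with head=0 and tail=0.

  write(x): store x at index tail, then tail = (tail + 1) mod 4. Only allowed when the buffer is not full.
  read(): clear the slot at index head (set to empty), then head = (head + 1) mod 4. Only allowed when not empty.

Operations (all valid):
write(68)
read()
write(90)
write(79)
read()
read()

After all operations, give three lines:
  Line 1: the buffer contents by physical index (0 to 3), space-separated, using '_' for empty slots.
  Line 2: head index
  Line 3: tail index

Answer: _ _ _ _
3
3

Derivation:
write(68): buf=[68 _ _ _], head=0, tail=1, size=1
read(): buf=[_ _ _ _], head=1, tail=1, size=0
write(90): buf=[_ 90 _ _], head=1, tail=2, size=1
write(79): buf=[_ 90 79 _], head=1, tail=3, size=2
read(): buf=[_ _ 79 _], head=2, tail=3, size=1
read(): buf=[_ _ _ _], head=3, tail=3, size=0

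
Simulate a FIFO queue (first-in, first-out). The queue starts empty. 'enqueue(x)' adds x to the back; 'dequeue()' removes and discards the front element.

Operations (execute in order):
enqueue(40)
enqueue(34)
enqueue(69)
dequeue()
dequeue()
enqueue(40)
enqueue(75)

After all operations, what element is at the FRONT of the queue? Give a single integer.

Answer: 69

Derivation:
enqueue(40): queue = [40]
enqueue(34): queue = [40, 34]
enqueue(69): queue = [40, 34, 69]
dequeue(): queue = [34, 69]
dequeue(): queue = [69]
enqueue(40): queue = [69, 40]
enqueue(75): queue = [69, 40, 75]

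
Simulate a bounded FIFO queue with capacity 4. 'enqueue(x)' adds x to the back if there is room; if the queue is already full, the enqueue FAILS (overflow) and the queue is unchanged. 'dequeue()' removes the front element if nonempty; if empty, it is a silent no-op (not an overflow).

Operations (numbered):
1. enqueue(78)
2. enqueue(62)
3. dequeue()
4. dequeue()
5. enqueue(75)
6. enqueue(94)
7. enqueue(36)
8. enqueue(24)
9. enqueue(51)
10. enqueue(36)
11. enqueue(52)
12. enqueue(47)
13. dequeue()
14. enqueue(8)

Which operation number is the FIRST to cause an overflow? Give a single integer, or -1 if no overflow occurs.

Answer: 9

Derivation:
1. enqueue(78): size=1
2. enqueue(62): size=2
3. dequeue(): size=1
4. dequeue(): size=0
5. enqueue(75): size=1
6. enqueue(94): size=2
7. enqueue(36): size=3
8. enqueue(24): size=4
9. enqueue(51): size=4=cap → OVERFLOW (fail)
10. enqueue(36): size=4=cap → OVERFLOW (fail)
11. enqueue(52): size=4=cap → OVERFLOW (fail)
12. enqueue(47): size=4=cap → OVERFLOW (fail)
13. dequeue(): size=3
14. enqueue(8): size=4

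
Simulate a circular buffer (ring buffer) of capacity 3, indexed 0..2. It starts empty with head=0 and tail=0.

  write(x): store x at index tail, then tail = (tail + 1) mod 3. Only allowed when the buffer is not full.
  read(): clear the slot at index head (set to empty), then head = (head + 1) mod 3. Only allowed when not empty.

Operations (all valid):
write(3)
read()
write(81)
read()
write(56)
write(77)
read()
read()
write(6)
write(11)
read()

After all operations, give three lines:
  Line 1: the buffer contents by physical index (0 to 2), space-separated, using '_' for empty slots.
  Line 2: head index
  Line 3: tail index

write(3): buf=[3 _ _], head=0, tail=1, size=1
read(): buf=[_ _ _], head=1, tail=1, size=0
write(81): buf=[_ 81 _], head=1, tail=2, size=1
read(): buf=[_ _ _], head=2, tail=2, size=0
write(56): buf=[_ _ 56], head=2, tail=0, size=1
write(77): buf=[77 _ 56], head=2, tail=1, size=2
read(): buf=[77 _ _], head=0, tail=1, size=1
read(): buf=[_ _ _], head=1, tail=1, size=0
write(6): buf=[_ 6 _], head=1, tail=2, size=1
write(11): buf=[_ 6 11], head=1, tail=0, size=2
read(): buf=[_ _ 11], head=2, tail=0, size=1

Answer: _ _ 11
2
0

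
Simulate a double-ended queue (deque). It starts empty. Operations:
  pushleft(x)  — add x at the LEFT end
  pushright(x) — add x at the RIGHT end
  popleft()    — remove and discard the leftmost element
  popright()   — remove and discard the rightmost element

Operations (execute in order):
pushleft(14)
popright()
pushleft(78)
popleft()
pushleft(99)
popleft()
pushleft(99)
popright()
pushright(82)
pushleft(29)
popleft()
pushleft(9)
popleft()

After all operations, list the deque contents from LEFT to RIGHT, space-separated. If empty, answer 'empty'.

Answer: 82

Derivation:
pushleft(14): [14]
popright(): []
pushleft(78): [78]
popleft(): []
pushleft(99): [99]
popleft(): []
pushleft(99): [99]
popright(): []
pushright(82): [82]
pushleft(29): [29, 82]
popleft(): [82]
pushleft(9): [9, 82]
popleft(): [82]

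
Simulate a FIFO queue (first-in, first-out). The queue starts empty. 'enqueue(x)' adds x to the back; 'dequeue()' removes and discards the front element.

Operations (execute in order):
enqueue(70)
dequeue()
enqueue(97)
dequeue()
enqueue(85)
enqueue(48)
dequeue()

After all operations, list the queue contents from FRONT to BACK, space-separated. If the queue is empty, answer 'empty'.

enqueue(70): [70]
dequeue(): []
enqueue(97): [97]
dequeue(): []
enqueue(85): [85]
enqueue(48): [85, 48]
dequeue(): [48]

Answer: 48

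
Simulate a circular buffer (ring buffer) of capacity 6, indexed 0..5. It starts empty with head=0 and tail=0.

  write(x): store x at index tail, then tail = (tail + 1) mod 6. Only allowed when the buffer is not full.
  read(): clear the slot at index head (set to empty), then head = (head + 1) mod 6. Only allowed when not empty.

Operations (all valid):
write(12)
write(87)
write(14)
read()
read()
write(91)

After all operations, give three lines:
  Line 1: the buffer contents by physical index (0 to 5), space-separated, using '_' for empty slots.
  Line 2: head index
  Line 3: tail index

write(12): buf=[12 _ _ _ _ _], head=0, tail=1, size=1
write(87): buf=[12 87 _ _ _ _], head=0, tail=2, size=2
write(14): buf=[12 87 14 _ _ _], head=0, tail=3, size=3
read(): buf=[_ 87 14 _ _ _], head=1, tail=3, size=2
read(): buf=[_ _ 14 _ _ _], head=2, tail=3, size=1
write(91): buf=[_ _ 14 91 _ _], head=2, tail=4, size=2

Answer: _ _ 14 91 _ _
2
4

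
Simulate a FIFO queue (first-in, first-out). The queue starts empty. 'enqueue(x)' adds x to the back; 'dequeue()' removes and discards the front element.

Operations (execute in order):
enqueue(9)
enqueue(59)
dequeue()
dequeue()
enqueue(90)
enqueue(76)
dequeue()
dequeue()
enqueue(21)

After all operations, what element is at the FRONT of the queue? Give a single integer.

enqueue(9): queue = [9]
enqueue(59): queue = [9, 59]
dequeue(): queue = [59]
dequeue(): queue = []
enqueue(90): queue = [90]
enqueue(76): queue = [90, 76]
dequeue(): queue = [76]
dequeue(): queue = []
enqueue(21): queue = [21]

Answer: 21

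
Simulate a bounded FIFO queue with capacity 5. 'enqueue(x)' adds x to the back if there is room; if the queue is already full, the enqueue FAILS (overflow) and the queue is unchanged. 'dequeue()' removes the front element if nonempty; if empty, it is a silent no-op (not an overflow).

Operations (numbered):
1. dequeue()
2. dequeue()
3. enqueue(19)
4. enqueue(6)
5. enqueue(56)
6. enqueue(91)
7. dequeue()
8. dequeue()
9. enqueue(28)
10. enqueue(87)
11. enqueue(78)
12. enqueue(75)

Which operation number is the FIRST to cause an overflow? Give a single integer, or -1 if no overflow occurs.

Answer: 12

Derivation:
1. dequeue(): empty, no-op, size=0
2. dequeue(): empty, no-op, size=0
3. enqueue(19): size=1
4. enqueue(6): size=2
5. enqueue(56): size=3
6. enqueue(91): size=4
7. dequeue(): size=3
8. dequeue(): size=2
9. enqueue(28): size=3
10. enqueue(87): size=4
11. enqueue(78): size=5
12. enqueue(75): size=5=cap → OVERFLOW (fail)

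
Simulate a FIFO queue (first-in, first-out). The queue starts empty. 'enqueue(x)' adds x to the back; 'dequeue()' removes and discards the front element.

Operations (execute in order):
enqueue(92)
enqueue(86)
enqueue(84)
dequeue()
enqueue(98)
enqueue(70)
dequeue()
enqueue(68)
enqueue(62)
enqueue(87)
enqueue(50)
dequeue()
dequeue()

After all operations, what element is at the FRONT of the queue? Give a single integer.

Answer: 70

Derivation:
enqueue(92): queue = [92]
enqueue(86): queue = [92, 86]
enqueue(84): queue = [92, 86, 84]
dequeue(): queue = [86, 84]
enqueue(98): queue = [86, 84, 98]
enqueue(70): queue = [86, 84, 98, 70]
dequeue(): queue = [84, 98, 70]
enqueue(68): queue = [84, 98, 70, 68]
enqueue(62): queue = [84, 98, 70, 68, 62]
enqueue(87): queue = [84, 98, 70, 68, 62, 87]
enqueue(50): queue = [84, 98, 70, 68, 62, 87, 50]
dequeue(): queue = [98, 70, 68, 62, 87, 50]
dequeue(): queue = [70, 68, 62, 87, 50]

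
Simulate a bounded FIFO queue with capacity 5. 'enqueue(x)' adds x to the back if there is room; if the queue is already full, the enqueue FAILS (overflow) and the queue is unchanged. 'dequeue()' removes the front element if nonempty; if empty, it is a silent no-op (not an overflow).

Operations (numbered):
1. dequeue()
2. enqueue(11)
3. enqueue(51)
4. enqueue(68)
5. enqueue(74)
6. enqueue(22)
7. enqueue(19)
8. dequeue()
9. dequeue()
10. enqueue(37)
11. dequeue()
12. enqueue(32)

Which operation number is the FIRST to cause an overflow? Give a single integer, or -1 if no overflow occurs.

Answer: 7

Derivation:
1. dequeue(): empty, no-op, size=0
2. enqueue(11): size=1
3. enqueue(51): size=2
4. enqueue(68): size=3
5. enqueue(74): size=4
6. enqueue(22): size=5
7. enqueue(19): size=5=cap → OVERFLOW (fail)
8. dequeue(): size=4
9. dequeue(): size=3
10. enqueue(37): size=4
11. dequeue(): size=3
12. enqueue(32): size=4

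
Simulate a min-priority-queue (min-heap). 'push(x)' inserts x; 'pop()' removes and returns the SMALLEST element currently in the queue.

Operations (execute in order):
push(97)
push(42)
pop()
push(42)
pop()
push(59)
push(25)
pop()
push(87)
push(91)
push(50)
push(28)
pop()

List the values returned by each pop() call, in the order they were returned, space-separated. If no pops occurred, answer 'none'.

push(97): heap contents = [97]
push(42): heap contents = [42, 97]
pop() → 42: heap contents = [97]
push(42): heap contents = [42, 97]
pop() → 42: heap contents = [97]
push(59): heap contents = [59, 97]
push(25): heap contents = [25, 59, 97]
pop() → 25: heap contents = [59, 97]
push(87): heap contents = [59, 87, 97]
push(91): heap contents = [59, 87, 91, 97]
push(50): heap contents = [50, 59, 87, 91, 97]
push(28): heap contents = [28, 50, 59, 87, 91, 97]
pop() → 28: heap contents = [50, 59, 87, 91, 97]

Answer: 42 42 25 28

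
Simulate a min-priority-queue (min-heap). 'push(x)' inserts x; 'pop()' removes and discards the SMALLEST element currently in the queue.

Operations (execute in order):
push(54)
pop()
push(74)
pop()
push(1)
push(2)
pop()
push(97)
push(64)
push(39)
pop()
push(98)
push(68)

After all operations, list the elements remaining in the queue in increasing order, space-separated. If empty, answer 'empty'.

push(54): heap contents = [54]
pop() → 54: heap contents = []
push(74): heap contents = [74]
pop() → 74: heap contents = []
push(1): heap contents = [1]
push(2): heap contents = [1, 2]
pop() → 1: heap contents = [2]
push(97): heap contents = [2, 97]
push(64): heap contents = [2, 64, 97]
push(39): heap contents = [2, 39, 64, 97]
pop() → 2: heap contents = [39, 64, 97]
push(98): heap contents = [39, 64, 97, 98]
push(68): heap contents = [39, 64, 68, 97, 98]

Answer: 39 64 68 97 98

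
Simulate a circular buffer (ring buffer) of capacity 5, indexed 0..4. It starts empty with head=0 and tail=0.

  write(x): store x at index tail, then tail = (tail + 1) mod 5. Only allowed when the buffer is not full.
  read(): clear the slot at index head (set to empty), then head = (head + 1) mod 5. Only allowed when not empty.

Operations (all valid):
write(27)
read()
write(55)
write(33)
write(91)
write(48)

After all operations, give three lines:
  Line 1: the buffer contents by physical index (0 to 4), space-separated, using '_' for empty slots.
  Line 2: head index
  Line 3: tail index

write(27): buf=[27 _ _ _ _], head=0, tail=1, size=1
read(): buf=[_ _ _ _ _], head=1, tail=1, size=0
write(55): buf=[_ 55 _ _ _], head=1, tail=2, size=1
write(33): buf=[_ 55 33 _ _], head=1, tail=3, size=2
write(91): buf=[_ 55 33 91 _], head=1, tail=4, size=3
write(48): buf=[_ 55 33 91 48], head=1, tail=0, size=4

Answer: _ 55 33 91 48
1
0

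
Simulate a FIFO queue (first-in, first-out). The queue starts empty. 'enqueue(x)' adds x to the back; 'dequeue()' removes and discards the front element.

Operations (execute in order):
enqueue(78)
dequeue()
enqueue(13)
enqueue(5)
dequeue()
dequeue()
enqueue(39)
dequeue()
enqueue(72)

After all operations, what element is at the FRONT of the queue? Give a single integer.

Answer: 72

Derivation:
enqueue(78): queue = [78]
dequeue(): queue = []
enqueue(13): queue = [13]
enqueue(5): queue = [13, 5]
dequeue(): queue = [5]
dequeue(): queue = []
enqueue(39): queue = [39]
dequeue(): queue = []
enqueue(72): queue = [72]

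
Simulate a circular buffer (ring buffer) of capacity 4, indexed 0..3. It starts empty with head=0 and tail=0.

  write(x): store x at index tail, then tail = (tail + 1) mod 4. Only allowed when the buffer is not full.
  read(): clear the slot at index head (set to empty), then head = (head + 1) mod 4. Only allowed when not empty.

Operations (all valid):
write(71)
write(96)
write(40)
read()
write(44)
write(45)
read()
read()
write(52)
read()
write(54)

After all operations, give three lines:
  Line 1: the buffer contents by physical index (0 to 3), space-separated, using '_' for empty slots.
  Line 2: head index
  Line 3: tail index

write(71): buf=[71 _ _ _], head=0, tail=1, size=1
write(96): buf=[71 96 _ _], head=0, tail=2, size=2
write(40): buf=[71 96 40 _], head=0, tail=3, size=3
read(): buf=[_ 96 40 _], head=1, tail=3, size=2
write(44): buf=[_ 96 40 44], head=1, tail=0, size=3
write(45): buf=[45 96 40 44], head=1, tail=1, size=4
read(): buf=[45 _ 40 44], head=2, tail=1, size=3
read(): buf=[45 _ _ 44], head=3, tail=1, size=2
write(52): buf=[45 52 _ 44], head=3, tail=2, size=3
read(): buf=[45 52 _ _], head=0, tail=2, size=2
write(54): buf=[45 52 54 _], head=0, tail=3, size=3

Answer: 45 52 54 _
0
3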